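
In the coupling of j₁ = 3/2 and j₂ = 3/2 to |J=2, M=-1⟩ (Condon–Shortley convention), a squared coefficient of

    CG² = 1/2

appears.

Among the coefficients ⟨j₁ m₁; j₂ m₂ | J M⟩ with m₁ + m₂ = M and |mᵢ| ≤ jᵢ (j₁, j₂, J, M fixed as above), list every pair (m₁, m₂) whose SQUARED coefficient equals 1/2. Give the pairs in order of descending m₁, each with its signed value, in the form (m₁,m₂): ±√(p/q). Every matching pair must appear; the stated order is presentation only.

Admissible pairs with m₁+m₂ = M = -1: (-3/2,1/2), (-1/2,-1/2), (1/2,-3/2)
  (m₁,m₂)=(1/2,-3/2): CG² = 1/2, CG = +√(1/2)   ← matches the target
  (m₁,m₂)=(-1/2,-1/2): CG² = 0/1, CG = 0
  (m₁,m₂)=(-3/2,1/2): CG² = 1/2, CG = −√(1/2)   ← matches the target
Pairs with CG² = 1/2: (1/2,-3/2): +√(1/2); (-3/2,1/2): −√(1/2)

(1/2,-3/2): +√(1/2); (-3/2,1/2): −√(1/2)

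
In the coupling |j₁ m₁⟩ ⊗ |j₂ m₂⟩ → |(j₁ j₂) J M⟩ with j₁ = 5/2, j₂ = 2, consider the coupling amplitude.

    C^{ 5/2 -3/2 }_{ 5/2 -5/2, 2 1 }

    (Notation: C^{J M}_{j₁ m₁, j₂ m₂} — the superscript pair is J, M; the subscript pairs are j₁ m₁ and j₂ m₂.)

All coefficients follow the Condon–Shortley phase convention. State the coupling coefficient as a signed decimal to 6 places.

triangle: 2!*3!*2!/8! = 24/40320
(j±m)!: 0!*5!*3!*1!*1!*4! = 17280
prefactor² = (2J+1)*Δ*N² = 432/7
  k=2: +1/(2!*0!*3!*1!*0!*1!) = 1/12
Σ = 1/12  ⇒  CG² = 432/7*(1/12)² = 3/7
CG = +√(3/7) = +0.654654

+0.654654  (= +√(3/7))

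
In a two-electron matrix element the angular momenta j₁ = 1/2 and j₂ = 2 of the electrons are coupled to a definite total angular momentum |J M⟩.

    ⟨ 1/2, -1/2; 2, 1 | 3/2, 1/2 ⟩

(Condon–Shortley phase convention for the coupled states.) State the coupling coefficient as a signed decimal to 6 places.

−√(3/5) ≈ -0.774597

√[4·1!0!3!/5! · 0!1!3!1!2!1!] = √(12/5)
  +(−1)^1/∏(1,0,0,2,0,1)! = -1/2  (running -1/2)
⟨..|..⟩ = √(12/5)·(-1/2) = -0.774597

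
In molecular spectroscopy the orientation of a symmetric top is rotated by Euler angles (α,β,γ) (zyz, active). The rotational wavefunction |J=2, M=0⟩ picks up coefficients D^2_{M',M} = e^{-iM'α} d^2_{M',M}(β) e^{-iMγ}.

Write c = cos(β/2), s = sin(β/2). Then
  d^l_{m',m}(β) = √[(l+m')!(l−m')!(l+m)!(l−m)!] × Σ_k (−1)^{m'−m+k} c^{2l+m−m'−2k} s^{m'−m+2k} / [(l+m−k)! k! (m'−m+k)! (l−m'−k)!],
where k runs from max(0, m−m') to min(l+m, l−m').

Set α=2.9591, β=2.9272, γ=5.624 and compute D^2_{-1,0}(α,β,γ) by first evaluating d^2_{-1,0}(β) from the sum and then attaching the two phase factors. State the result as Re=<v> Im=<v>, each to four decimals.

Re=0.2504 Im=-0.0462

D^2_{-1,0}(2.9591,2.9272,5.6240) = e^{-i·-1·2.9591}·d^2_{-1,0}(2.9272)·e^{-i·0·5.6240}. Compute d first:
c=cos(2.927200/2)=0.106991, s=sin(2.927200/2)=0.994260; N=√[1·6·2·2]=4.898979
Admissible k: 1..2 (factorial args all ≥0)
  k=1: (−1)^0·4.8990/(2)·0.1070^3·0.9943^1 = +0.002983
  k=2: (−1)^1·4.8990/(2)·0.1070^1·0.9943^3 = -0.257587
d^2_{-1,0}(2.9272) = +0.002983 -0.257587 = -0.254604
Phases: e^{-i·(-1)·2.9591}=-0.983394+0.181481i, e^{-i·(0)·5.6240}=+1.000000+0.000000i ⇒ D=+0.250376-0.046206i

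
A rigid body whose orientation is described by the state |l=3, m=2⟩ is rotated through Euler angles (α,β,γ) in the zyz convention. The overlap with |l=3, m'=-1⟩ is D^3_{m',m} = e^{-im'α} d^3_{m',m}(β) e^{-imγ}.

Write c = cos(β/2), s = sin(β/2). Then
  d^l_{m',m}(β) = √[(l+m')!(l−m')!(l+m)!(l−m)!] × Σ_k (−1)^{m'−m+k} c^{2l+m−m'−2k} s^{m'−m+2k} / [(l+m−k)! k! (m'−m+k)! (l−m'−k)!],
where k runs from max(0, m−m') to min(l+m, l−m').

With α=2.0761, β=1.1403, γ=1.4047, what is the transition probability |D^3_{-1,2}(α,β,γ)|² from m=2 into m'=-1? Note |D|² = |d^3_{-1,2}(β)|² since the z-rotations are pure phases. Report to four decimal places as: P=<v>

D^3_{-1,2}(2.0761,1.1403,1.4047) = e^{-i·-1·2.0761}·d^3_{-1,2}(1.1403)·e^{-i·2·1.4047}. Compute d first:
With c≡cos(β/2)=0.841820 and s≡sin(β/2)=0.539758, N=[2·24·120·1]^{1/2}=75.894664
Admissible k: 3..4 (factorial args all ≥0)
  k=3: (−1)^0·75.8947/(12)·0.8418^3·0.5398^3 = +0.593316
  k=4: (−1)^1·75.8947/(24)·0.8418^1·0.5398^5 = -0.121960
d^3_{-1,2}(1.1403) = +0.593316 -0.121960 = +0.471356
|D^3_{-1,2}|² = |d^3_{-1,2}(β)|² = (+0.471356)² = 0.222177 (the z-rotation phases have unit modulus)

P=0.2222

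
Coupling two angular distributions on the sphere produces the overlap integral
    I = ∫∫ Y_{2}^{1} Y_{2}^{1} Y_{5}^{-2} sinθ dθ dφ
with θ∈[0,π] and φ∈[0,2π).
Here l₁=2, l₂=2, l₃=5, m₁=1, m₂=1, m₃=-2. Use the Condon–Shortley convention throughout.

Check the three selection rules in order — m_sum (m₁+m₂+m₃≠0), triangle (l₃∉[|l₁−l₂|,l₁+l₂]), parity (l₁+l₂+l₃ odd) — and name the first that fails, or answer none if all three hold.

triangle

azimuthal sum: 1 + 1 − 2 = 0  ✓
l₃ must lie in [0,4]; have l₃=5  ✗
L = 2 + 2 + 5 = 9 (odd)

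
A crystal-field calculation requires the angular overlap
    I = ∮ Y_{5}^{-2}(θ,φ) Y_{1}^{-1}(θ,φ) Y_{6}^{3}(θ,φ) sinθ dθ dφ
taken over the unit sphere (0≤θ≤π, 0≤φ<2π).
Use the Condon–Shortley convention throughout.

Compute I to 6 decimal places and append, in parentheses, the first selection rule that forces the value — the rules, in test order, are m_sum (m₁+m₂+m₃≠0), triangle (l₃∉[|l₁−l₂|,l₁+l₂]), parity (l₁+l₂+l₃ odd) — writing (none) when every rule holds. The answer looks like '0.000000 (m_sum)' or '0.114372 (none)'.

Checks pass: Σm=0; 12 even; l₃=6∈[4,6].
(2·5+1)(2·1+1)(2·6+1) = 429
Δ: 0! 10! 2! / 13! → 1/858
sum: t=0:+1/14400 = 1/14400
3j²(5 1 6; 0 0 0) = Δ·Π!·Σ² = 6/143  (sign +1)
sum: t=0:+1/60480 = 1/60480
3j²(5 1 6; -2 -1 3) = Δ·Π!·Σ² = 6/143  (sign -1)
combine: 4πI² = 429·6/143·6/143 = 108/143
take √, sign -1: I = -0.24515397
No selection rule forces the value: the integral is nonzero (none).

-0.245154 (none)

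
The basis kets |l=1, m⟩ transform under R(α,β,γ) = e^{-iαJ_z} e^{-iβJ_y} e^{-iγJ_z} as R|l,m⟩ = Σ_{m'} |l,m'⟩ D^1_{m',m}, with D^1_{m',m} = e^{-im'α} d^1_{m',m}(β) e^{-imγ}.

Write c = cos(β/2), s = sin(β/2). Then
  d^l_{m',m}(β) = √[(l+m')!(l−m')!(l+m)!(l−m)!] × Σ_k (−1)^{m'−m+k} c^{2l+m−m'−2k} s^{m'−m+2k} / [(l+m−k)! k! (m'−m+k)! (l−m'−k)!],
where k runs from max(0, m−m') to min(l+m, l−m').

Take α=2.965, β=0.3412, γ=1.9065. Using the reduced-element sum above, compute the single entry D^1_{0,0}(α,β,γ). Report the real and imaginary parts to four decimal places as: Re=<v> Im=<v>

First d^1_{0,0}(β=0.3412), then the phase factors e^{-i(0)α} and e^{-i(0)γ}:
Half-angle: c=0.985483, s=0.169774. N=√(1·1·1·1)=1.000000
Admissible k: 0..1 (factorial args all ≥0)
  k=0: (−1)^0·1.0000/(1)·0.9855^2·0.1698^0 = +0.971177
  k=1: (−1)^1·1.0000/(1)·0.9855^0·0.1698^2 = -0.028823
d^1_{0,0}(0.3412) = +0.971177 -0.028823 = +0.942354
Attach z-rotation phases: D = e^{-i(0)(2.9650)}·(+0.942354)·e^{-i(0)(1.9065)} = +0.942354+0.000000i

Re=0.9424 Im=0.0000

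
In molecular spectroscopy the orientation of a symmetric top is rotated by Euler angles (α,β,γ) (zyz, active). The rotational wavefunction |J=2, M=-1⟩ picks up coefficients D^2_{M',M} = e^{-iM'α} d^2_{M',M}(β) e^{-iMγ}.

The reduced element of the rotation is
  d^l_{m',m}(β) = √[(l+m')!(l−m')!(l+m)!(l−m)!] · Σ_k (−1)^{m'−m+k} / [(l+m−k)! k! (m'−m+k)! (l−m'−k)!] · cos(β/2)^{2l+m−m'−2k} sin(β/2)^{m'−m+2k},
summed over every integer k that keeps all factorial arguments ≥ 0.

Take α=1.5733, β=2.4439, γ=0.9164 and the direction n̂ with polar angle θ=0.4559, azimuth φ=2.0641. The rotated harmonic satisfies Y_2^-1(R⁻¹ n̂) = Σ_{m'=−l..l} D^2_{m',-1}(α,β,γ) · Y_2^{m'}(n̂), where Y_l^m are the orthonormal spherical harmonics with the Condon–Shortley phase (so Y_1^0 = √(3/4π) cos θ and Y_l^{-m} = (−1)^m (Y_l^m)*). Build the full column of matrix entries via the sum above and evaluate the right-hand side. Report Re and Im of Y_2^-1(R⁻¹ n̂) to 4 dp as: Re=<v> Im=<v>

Need the full column D^2_{m',-1} for m'=−2..2 at α=1.5733, β=2.4439, γ=0.9164.
cos(β/2)=0.341814, sin(β/2)=0.939768
d^2_{-2,-1}: single k=1 term ⇒ +0.075062;  D = -0.045390-0.059783i
d^2_{-1,-1}: k∈[0..1] ⇒ +0.013651 -0.309558 = -0.295907;  D = +0.235227-0.179524i
d^2_{0,-1}: k∈[0..1] ⇒ -0.091932 +0.694907 = +0.602976;  D = +0.367019+0.478410i
d^2_{1,-1}: k∈[0..1] ⇒ +0.309558 -0.779977 = -0.470420;  D = -0.372520+0.287269i
d^2_{2,-1}: single k=0 term ⇒ -0.567389;  D = +0.347609+0.448441i
Y_2^{m'}(θ=0.4559,φ=2.0641) and Σ D·Y over m':
  (-0.0454-0.0598i)·(-0.0413+0.0625i)  (+0.2352-0.1795i)·(-0.1446-0.2690i)  (+0.3670+0.4784i)·(+0.4474+0.0000i)  (-0.3725+0.2873i)·(+0.1446-0.2690i)  (+0.3476+0.4484i)·(-0.0413-0.0625i)
Y_2^-1(R⁻¹ n̂) = +0.124551+0.277869i

Re=0.1246 Im=0.2779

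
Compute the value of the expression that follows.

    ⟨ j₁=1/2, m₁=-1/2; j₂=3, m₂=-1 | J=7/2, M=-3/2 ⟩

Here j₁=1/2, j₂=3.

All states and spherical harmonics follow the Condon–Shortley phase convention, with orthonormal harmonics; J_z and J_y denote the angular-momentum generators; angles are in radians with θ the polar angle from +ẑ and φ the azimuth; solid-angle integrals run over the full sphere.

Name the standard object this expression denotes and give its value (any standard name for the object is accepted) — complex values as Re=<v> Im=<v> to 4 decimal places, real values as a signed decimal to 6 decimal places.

This is a Clebsch–Gordan (vector-coupling) coefficient.
j₁+j₂−J=0  J+j₁−j₂=1  J−j₁+j₂=6  j₁+j₂+J+1=8
(j₁±m₁, j₂±m₂, J±M) = (0,1,2,4,2,5)
P² = 11520/7
sum k=0..0:
  [0] +1/48 = 1/48
S = 1/48
C² = P²·S² = 5/7 ; C = +0.845154

Clebsch–Gordan coefficient, +√(5/7) ≈ +0.845154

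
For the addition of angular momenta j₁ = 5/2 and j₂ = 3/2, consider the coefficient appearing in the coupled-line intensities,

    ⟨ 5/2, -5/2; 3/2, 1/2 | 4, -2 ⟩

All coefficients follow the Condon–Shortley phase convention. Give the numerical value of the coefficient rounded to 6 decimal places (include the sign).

+0.327327

triangle: 0!*5!*3!/9! = 720/362880
(j±m)!: 0!*5!*2!*1!*2!*6! = 345600
prefactor² = (2J+1)*Δ*N² = 43200/7
  k=0: +1/(0!*0!*5!*2!*0!*1!) = 1/240
Σ = 1/240  ⇒  CG² = 43200/7*(1/240)² = 3/28
CG = +√(3/28) = +0.327327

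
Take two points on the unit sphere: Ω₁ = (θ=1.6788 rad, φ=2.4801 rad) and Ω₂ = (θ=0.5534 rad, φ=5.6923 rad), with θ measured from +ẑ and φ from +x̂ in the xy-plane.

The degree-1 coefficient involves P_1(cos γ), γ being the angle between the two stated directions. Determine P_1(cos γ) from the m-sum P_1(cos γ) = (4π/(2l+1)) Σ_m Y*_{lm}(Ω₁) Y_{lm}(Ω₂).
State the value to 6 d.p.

Expand P_1 via completeness: Σ_{m} conj(Y_{1,m}) at Ω₁ times Y_{1,m} at Ω₂ —
  m=-1: (-0.271033, 0.210999) × (0.150798, 0.101161) = (-0.062216, 0.004400)  (running Σ = (-0.062216, 0.004400))
  m=0: (-0.052668, -0.000000) × (0.415675, 0.000000) = (-0.021893, -0.000000)  (running Σ = (-0.084109, 0.004400))
  m=1: (0.271033, 0.210999) × (-0.150798, 0.101161) = (-0.062216, -0.004400)  (running Σ = (-0.146325, 0.000000))
Accumulated sum (-0.146325, 0.000000); after 4π/(2l+1) scaling, (-0.612923, 0.000000) ⇒ P_1 = -0.612923

-0.612923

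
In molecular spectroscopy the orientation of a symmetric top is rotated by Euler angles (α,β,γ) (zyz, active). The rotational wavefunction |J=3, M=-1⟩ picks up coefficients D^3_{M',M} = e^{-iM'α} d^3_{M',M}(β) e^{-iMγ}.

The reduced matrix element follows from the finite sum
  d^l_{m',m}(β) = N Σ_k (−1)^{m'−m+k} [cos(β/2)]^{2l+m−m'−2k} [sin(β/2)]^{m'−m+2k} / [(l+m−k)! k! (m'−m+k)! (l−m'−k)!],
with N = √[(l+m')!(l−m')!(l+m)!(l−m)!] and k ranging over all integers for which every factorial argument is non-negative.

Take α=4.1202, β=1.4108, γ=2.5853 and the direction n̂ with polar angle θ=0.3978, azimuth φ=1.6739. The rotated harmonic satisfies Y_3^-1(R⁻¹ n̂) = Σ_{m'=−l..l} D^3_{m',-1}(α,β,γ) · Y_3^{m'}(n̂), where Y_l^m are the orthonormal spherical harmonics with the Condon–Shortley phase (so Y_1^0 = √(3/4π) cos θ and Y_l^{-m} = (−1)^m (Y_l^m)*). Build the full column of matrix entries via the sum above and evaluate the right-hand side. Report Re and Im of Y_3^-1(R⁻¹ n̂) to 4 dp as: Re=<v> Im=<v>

Need the full column D^3_{m',-1} for m'=−3..3 at α=4.1202, β=1.4108, γ=2.5853.
cos(β/2)=0.761352, sin(β/2)=0.648338
d^3_{-3,-1}: single k=2 term ⇒ +0.547006;  D = -0.395711+0.377661i
d^3_{-2,-1}: k∈[1..2] ⇒ +0.524481 -0.760663 = -0.236182;  D = +0.039928+0.232782i
d^3_{-1,-1}: k∈[0..2] ⇒ +0.194766 -1.129890 +0.614511 = -0.320613;  D = -0.292444-0.131410i
d^3_{0,-1}: k∈[0..2] ⇒ -0.574540 +1.249897 -0.302124 = +0.373232;  D = -0.316956+0.197082i
d^3_{1,-1}: k∈[0..2] ⇒ +0.847417 -0.819348 +0.074270 = +0.102339;  D = +0.003673-0.102273i
d^3_{2,-1}: k∈[0..1] ⇒ -0.760663 +0.275800 = -0.484863;  D = -0.392329-0.284904i
d^3_{3,-1}: single k=0 term ⇒ +0.396665;  D = -0.372545+0.136210i
Y_3^{m'}(θ=0.3978,φ=1.6739) and Σ D·Y over m':
  (-0.3957+0.3777i)·(+0.0074+0.0231i)  (+0.0399+0.2328i)·(-0.1384+0.0290i)  (-0.2924-0.1314i)·(-0.0419-0.4047i)  (-0.3170+0.1971i)·(+0.4299+0.0000i)  (+0.0037-0.1023i)·(+0.0419-0.4047i)  (-0.3923-0.2849i)·(-0.1384-0.0290i)  (-0.3725+0.1362i)·(-0.0074+0.0231i)
Y_3^-1(R⁻¹ n̂) = -0.196695+0.206572i

Re=-0.1967 Im=0.2066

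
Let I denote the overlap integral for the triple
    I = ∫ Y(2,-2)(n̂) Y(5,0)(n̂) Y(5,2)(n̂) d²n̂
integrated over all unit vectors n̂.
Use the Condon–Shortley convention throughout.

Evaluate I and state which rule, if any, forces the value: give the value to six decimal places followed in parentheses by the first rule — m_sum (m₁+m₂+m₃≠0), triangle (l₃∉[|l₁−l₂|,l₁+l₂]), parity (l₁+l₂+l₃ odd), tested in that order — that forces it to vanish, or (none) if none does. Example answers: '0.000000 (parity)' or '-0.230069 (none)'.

Rules hold: Σm=0, L=12 even, 3≤5≤7.
N = 5·11·11 = 605
Δ = 2!·2!·8!/13! = 1/38610
Racah Σ t=0..2: t=0:+1/2880 t=1:−1/576 t=2:+1/2880 = -1/960
⇒ 3j(2 5 5; 0 0 0)² = 10/429, sgn +1
Racah Σ t=2..2: t=2:+1/2880 = 1/2880
⇒ 3j(2 5 5; -2 0 2)² = 14/429, sgn -1
4πI² = N·(3j₀)²·(3jₘ)² = 700/1521
I = -1·√(0.460224/4π) = -0.19137248
No selection rule forces the value: the integral is nonzero (none).

-0.191372 (none)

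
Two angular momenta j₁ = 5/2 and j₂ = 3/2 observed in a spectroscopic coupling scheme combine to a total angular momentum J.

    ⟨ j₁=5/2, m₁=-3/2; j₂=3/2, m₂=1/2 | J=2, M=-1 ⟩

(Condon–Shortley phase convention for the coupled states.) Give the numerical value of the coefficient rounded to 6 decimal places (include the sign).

+0.154303

√[5·2!3!1!/7! · 1!4!2!1!1!3!] = √(24/7)
  +(−1)^1/∏(1,1,3,1,0,0)! = -1/6  (running -1/6)
  +(−1)^2/∏(2,0,2,0,1,1)! = 1/4  (running 1/12)
⟨..|..⟩ = √(24/7)·(1/12) = +0.154303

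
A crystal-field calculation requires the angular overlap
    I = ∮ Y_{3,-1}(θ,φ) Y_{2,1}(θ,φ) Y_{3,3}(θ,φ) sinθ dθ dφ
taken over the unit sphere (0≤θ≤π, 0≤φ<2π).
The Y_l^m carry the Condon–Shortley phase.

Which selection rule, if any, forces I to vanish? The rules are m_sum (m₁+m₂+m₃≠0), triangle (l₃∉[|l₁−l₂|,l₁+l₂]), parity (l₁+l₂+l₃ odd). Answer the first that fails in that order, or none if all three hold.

m_sum

azimuthal sum: -1 + 1 + 3 = 3  ✗
1 ≤ 3 ≤ 5 (triangle on l)
L = 3 + 2 + 3 = 8 (even)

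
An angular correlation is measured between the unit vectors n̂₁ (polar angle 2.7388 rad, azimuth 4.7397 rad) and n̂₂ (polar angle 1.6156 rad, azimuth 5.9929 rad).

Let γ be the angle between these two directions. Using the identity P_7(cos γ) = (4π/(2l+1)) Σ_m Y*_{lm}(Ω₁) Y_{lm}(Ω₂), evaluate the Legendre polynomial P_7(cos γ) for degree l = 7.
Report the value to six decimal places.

-0.276579

Expand P_7 via completeness: Σ_{m} conj(Y_{7,m}) at Ω₁ times Y_{7,m} at Ω₂ —
  [-7]  conj(Y_{7,-7})(Ω₁) = (-0.000135, 0.000698) ; Y_{7,-7}(Ω₂) = (-0.220971, 0.444659) ; Δ = (-0.000281, -0.000214)
  [-6]  conj(Y_{7,-6})(Ω₁) = (0.006161, 0.001019) ; Y_{7,-6}(Ω₂) = (0.014167, -0.082082) ; Δ = (0.000171, -0.000491)
  [-5]  conj(Y_{7,-5})(Ω₁) = (0.004624, -0.033651) ; Y_{7,-5}(Ω₂) = (-0.042344, -0.353040) ; Δ = (-0.012076, -0.000208)
  [-4]  conj(Y_{7,-4})(Ω₁) = (-0.126797, -0.013907) ; Y_{7,-4}(Ω₂) = (0.038776, 0.089301) ; Δ = (-0.003675, -0.011862)
  [-3]  conj(Y_{7,-3})(Ω₁) = (-0.027034, 0.329219) ; Y_{7,-3}(Ω₂) = (0.203791, 0.241979) ; Δ = (-0.085173, 0.060550)
  [-2]  conj(Y_{7,-2})(Ω₁) = (0.537362, 0.029381) ; Y_{7,-2}(Ω₂) = (-0.086428, -0.056695) ; Δ = (-0.044777, -0.033005)
  [-1]  conj(Y_{7,-1})(Ω₁) = (0.010094, -0.369514) ; Y_{7,-1}(Ω₂) = (-0.289266, -0.086410) ; Δ = (-0.034850, 0.106015)
  [+0]  conj(Y_{7,0})(Ω₁) = (0.296606, -0.000000) ; Y_{7,0}(Ω₂) = (0.105119, 0.000000) ; Δ = (0.031179, 0.000000)
  [+1]  conj(Y_{7,1})(Ω₁) = (-0.010094, -0.369514) ; Y_{7,1}(Ω₂) = (0.289266, -0.086410) ; Δ = (-0.034850, -0.106015)
  [+2]  conj(Y_{7,2})(Ω₁) = (0.537362, -0.029381) ; Y_{7,2}(Ω₂) = (-0.086428, 0.056695) ; Δ = (-0.044777, 0.033005)
  [+3]  conj(Y_{7,3})(Ω₁) = (0.027034, 0.329219) ; Y_{7,3}(Ω₂) = (-0.203791, 0.241979) ; Δ = (-0.085173, -0.060550)
  [+4]  conj(Y_{7,4})(Ω₁) = (-0.126797, 0.013907) ; Y_{7,4}(Ω₂) = (0.038776, -0.089301) ; Δ = (-0.003675, 0.011862)
  [+5]  conj(Y_{7,5})(Ω₁) = (-0.004624, -0.033651) ; Y_{7,5}(Ω₂) = (0.042344, -0.353040) ; Δ = (-0.012076, 0.000208)
  [+6]  conj(Y_{7,6})(Ω₁) = (0.006161, -0.001019) ; Y_{7,6}(Ω₂) = (0.014167, 0.082082) ; Δ = (0.000171, 0.000491)
  [+7]  conj(Y_{7,7})(Ω₁) = (0.000135, 0.000698) ; Y_{7,7}(Ω₂) = (0.220971, 0.444659) ; Δ = (-0.000281, 0.000214)
Accumulated sum (-0.330142, -0.000000); after 4π/(2l+1) scaling, (-0.276579, -0.000000) ⇒ P_7 = -0.276579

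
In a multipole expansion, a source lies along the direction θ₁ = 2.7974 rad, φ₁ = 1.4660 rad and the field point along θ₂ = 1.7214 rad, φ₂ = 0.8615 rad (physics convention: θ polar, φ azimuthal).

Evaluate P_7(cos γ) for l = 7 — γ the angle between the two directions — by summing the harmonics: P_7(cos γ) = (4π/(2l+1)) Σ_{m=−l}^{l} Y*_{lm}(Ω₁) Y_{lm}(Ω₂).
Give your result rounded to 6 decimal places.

0.024849

Addition theorem: P_7(cos γ) = (4π/15) Σ_m Y*_{lm}(Ω₁) Y_{lm}(Ω₂), m = −7…7:
  [-7]  conj(Y_{7,-7})(Ω₁) = (-0.000167, -0.000185) ; Y_{7,-7}(Ω₂) = (0.447076, 0.115437) ; Δ = (-0.000053, -0.000102)
  [-6]  conj(Y_{7,-6})(Ω₁) = (0.002103, -0.001529) ; Y_{7,-6}(Ω₂) = (-0.115597, -0.235319) ; Δ = (-0.000603, -0.000318)
  [-5]  conj(Y_{7,-5})(Ω₁) = (0.008449, 0.014621) ; Y_{7,-5}(Ω₂) = (0.096585, -0.225366) ; Δ = (0.004111, -0.000492)
  [-4]  conj(Y_{7,-4})(Ω₁) = (-0.069700, 0.031058) ; Y_{7,-4}(Ω₂) = (-0.271728, 0.085369) ; Δ = (0.016288, -0.014390)
  [-3]  conj(Y_{7,-3})(Ω₁) = (-0.074667, -0.229623) ; Y_{7,-3}(Ω₂) = (-0.144003, -0.089700) ; Δ = (-0.009845, 0.039764)
  [-2]  conj(Y_{7,-2})(Ω₁) = (0.489042, -0.104027) ; Y_{7,-2}(Ω₂) = (0.043822, 0.285692) ; Δ = (0.051151, 0.135157)
  [-1]  conj(Y_{7,-1})(Ω₁) = (0.055115, 0.524002) ; Y_{7,-1}(Ω₂) = (-0.090775, 0.105761) ; Δ = (-0.060422, -0.041737)
  [+0]  conj(Y_{7,0})(Ω₁) = (0.098134, -0.000000) ; Y_{7,0}(Ω₂) = (0.289478, 0.000000) ; Δ = (0.028408, 0.000000)
  [+1]  conj(Y_{7,1})(Ω₁) = (-0.055115, 0.524002) ; Y_{7,1}(Ω₂) = (0.090775, 0.105761) ; Δ = (-0.060422, 0.041737)
  [+2]  conj(Y_{7,2})(Ω₁) = (0.489042, 0.104027) ; Y_{7,2}(Ω₂) = (0.043822, -0.285692) ; Δ = (0.051151, -0.135157)
  [+3]  conj(Y_{7,3})(Ω₁) = (0.074667, -0.229623) ; Y_{7,3}(Ω₂) = (0.144003, -0.089700) ; Δ = (-0.009845, -0.039764)
  [+4]  conj(Y_{7,4})(Ω₁) = (-0.069700, -0.031058) ; Y_{7,4}(Ω₂) = (-0.271728, -0.085369) ; Δ = (0.016288, 0.014390)
  [+5]  conj(Y_{7,5})(Ω₁) = (-0.008449, 0.014621) ; Y_{7,5}(Ω₂) = (-0.096585, -0.225366) ; Δ = (0.004111, 0.000492)
  [+6]  conj(Y_{7,6})(Ω₁) = (0.002103, 0.001529) ; Y_{7,6}(Ω₂) = (-0.115597, 0.235319) ; Δ = (-0.000603, 0.000318)
  [+7]  conj(Y_{7,7})(Ω₁) = (0.000167, -0.000185) ; Y_{7,7}(Ω₂) = (-0.447076, 0.115437) ; Δ = (-0.000053, 0.000102)
Σ over m = (0.029661, -0.000000); ×(4π/15) → (0.024849, -0.000000). Real part: 0.024849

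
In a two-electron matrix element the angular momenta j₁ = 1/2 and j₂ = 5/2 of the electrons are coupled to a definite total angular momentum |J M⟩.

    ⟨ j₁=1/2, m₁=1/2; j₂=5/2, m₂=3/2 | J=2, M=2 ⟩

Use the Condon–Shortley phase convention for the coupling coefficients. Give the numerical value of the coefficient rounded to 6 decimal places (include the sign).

j₁+j₂−J=1  J+j₁−j₂=0  J−j₁+j₂=4  j₁+j₂+J+1=6
(j₁±m₁, j₂±m₂, J±M) = (1,0,4,1,4,0)
P² = 96
sum k=0..0:
  [0] +1/24 = 1/24
S = 1/24
C² = P²·S² = 1/6 ; C = +0.408248

+0.408248  (= +√(1/6))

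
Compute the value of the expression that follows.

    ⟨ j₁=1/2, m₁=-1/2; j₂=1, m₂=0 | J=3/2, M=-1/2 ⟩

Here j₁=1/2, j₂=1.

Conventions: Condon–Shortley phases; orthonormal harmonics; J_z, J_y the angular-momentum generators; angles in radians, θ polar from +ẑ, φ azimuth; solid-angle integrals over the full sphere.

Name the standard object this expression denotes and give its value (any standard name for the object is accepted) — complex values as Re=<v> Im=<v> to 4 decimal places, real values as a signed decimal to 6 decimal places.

Clebsch–Gordan coefficient, +√(2/3) ≈ +0.816497

This is a Clebsch–Gordan (vector-coupling) coefficient.
√[4·0!1!2!/4! · 0!1!1!1!1!2!] = √(2/3)
  +(−1)^0/∏(0,0,1,1,0,1)! = 1  (running 1)
⟨..|..⟩ = √(2/3)·(1) = +0.816497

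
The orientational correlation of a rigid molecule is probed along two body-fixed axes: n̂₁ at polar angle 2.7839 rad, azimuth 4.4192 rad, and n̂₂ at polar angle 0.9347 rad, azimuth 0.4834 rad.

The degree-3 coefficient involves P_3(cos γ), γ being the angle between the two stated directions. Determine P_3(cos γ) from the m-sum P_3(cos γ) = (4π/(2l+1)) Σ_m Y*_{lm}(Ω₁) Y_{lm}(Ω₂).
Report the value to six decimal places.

Addition theorem: P_3(cos γ) = (4π/7) Σ_m Y*_{lm}(Ω₁) Y_{lm}(Ω₂), m = −3…3:
  term(m=-3) = +0.002822-0.002676i   from Y*(Ω₁)=+0.013796+0.011415i, Y(Ω₂)=+0.026128-0.215602i
  term(m=-2) = +0.000812-0.046094i   from Y*(Ω₁)=+0.097743-0.064933i, Y(Ω₂)=+0.223121-0.323355i
  term(m=-1) = -0.053387-0.054336i   from Y*(Ω₁)=-0.110762-0.366896i, Y(Ω₂)=+0.175985-0.092381i
  term(m=+0) = +0.132801+0.000000i   from Y*(Ω₁)=-0.484871-0.000000i, Y(Ω₂)=-0.273889+0.000000i
  term(m=+1) = -0.053387+0.054336i   from Y*(Ω₁)=+0.110762-0.366896i, Y(Ω₂)=-0.175985-0.092381i
  term(m=+2) = +0.000812+0.046094i   from Y*(Ω₁)=+0.097743+0.064933i, Y(Ω₂)=+0.223121+0.323355i
  term(m=+3) = +0.002822+0.002676i   from Y*(Ω₁)=-0.013796+0.011415i, Y(Ω₂)=-0.026128-0.215602i
Total Σ_m = +0.033295+0.000000i. Multiply by 1.795196: +0.059771+0.000000i. P_3(cos γ) = 0.059771

0.059771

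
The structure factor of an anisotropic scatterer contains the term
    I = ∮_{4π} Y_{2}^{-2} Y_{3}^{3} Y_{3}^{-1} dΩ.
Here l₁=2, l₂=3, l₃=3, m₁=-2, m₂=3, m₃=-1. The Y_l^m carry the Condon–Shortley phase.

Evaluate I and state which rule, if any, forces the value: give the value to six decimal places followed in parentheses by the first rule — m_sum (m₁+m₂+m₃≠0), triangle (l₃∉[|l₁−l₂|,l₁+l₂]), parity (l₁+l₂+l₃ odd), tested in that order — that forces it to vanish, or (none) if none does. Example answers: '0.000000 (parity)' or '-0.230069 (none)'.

0.132981 (none)

m-sum 0 ✓  L=8 even ✓  1≤3≤5 ✓
Π(2lᵢ+1) = 5×7×7 = 245
triangle coeff Δ(2,3,3) = 1/3780
Σ_t [0,2]: t=0:+1/24 t=1:−1/4 t=2:+1/24 = -1/6
(3j)²=4/105 [(2 3 3; 0 0 0)], sign=+1
Σ_t [2,2]: t=2:+1/96 = 1/96
(3j)²=1/42 [(2 3 3; -2 3 -1)], sign=+1
⇒ 4πI² = 2/9
I = (+1)√(2/9/(4π)) = 0.13298076
No selection rule forces the value: the integral is nonzero (none).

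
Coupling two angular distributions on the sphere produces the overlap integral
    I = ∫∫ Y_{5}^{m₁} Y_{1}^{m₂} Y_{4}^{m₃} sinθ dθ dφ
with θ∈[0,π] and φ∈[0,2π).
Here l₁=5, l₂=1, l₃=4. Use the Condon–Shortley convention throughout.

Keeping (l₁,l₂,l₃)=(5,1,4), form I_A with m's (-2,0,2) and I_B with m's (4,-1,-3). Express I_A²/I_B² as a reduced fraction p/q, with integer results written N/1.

7/12

Same 5,1,4: normalisation and zero-m 3j drop out of the ratio.
A: Δ: 2! 8! 0! / 11! → 1/495; sum: t=1:−1/1440 = -1/1440; 3j²(5 1 4; -2 0 2) = Δ·Π!·Σ² = 7/165  (sign -1)
B: Δ: 2! 8! 0! / 11! → 1/495; sum: t=0:+1/10080 = 1/10080; 3j²(5 1 4; 4 -1 -3) = Δ·Π!·Σ² = 4/55  (sign -1)
I_A²/I_B² = (7/165)/(4/55) = 7/12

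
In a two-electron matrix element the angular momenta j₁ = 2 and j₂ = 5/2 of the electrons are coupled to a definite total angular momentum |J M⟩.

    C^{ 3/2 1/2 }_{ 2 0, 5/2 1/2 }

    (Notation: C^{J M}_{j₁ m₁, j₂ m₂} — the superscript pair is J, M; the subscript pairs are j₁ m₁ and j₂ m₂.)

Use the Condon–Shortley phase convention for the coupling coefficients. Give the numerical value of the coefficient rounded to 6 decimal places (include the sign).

+0.239046  (= +√(2/35))

√[4·3!1!2!/7! · 2!2!3!2!2!1!] = √(32/35)
  +(−1)^1/∏(1,2,1,2,0,0)! = -1/4  (running -1/4)
  +(−1)^2/∏(2,1,0,1,1,1)! = 1/2  (running 1/4)
⟨..|..⟩ = √(32/35)·(1/4) = +0.239046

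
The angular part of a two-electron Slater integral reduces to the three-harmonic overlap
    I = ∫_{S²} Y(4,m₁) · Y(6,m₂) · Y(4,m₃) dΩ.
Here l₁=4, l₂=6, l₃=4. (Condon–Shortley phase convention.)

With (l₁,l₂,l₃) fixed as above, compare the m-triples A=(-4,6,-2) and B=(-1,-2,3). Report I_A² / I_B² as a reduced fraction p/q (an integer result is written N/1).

Same 4,6,4: normalisation and zero-m 3j drop out of the ratio.
A: Δ: 6! 2! 6! / 15! → 1/1261260; sum: t=6:+1/1036800 = 1/1036800; 3j²(4 6 4; -4 6 -2) = Δ·Π!·Σ² = 4/195  (sign +1)
B: Δ: 6! 2! 6! / 15! → 1/1261260; sum: t=3:−1/8640 t=4:+1/34560 = -1/11520; 3j²(4 6 4; -1 -2 3) = Δ·Π!·Σ² = 3/143  (sign +1)
I_A²/I_B² = (4/195)/(3/143) = 44/45

44/45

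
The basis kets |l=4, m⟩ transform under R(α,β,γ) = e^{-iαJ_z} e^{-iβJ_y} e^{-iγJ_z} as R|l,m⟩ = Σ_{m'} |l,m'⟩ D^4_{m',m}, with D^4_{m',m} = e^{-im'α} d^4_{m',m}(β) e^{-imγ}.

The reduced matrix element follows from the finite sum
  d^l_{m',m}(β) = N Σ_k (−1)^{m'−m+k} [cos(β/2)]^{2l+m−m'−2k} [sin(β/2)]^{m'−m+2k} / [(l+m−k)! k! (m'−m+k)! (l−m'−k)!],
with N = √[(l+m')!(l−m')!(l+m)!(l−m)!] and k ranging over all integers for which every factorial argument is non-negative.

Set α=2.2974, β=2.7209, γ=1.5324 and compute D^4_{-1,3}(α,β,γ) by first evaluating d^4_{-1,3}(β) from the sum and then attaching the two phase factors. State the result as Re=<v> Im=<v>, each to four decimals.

First d^4_{-1,3}(β=2.7209), then the phase factors e^{-i(-1)α} and e^{-i(3)γ}:
Half-angle: c=0.208799, s=0.977959. N=√(6·120·5040·1)=1904.940944
Admissible k: 4..5 (factorial args all ≥0)
  k=4: (−1)^0·1904.9409/(144)·0.2088^4·0.9780^4 = +0.022999
  k=5: (−1)^1·1904.9409/(240)·0.2088^2·0.9780^6 = -0.302725
d^4_{-1,3}(2.7209) = +0.022999 -0.302725 = -0.279726
D = (-0.664335+0.747435i)·(-0.279726)·(-0.114934+0.993373i) = +0.186333+0.208630i

Re=0.1863 Im=0.2086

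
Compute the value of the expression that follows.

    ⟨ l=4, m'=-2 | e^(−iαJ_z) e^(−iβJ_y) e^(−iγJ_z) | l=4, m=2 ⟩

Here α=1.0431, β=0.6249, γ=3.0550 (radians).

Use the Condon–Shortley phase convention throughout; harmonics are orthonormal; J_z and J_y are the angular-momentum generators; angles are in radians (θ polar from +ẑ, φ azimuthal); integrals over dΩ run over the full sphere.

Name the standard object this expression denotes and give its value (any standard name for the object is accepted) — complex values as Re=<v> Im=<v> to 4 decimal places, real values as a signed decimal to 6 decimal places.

This is a Wigner D-matrix element — the rotation-matrix element ⟨l m'| R(α,β,γ) |l m⟩ in the angular-momentum basis.
First d^4_{-2,2}(β=0.6249), then the phase factors e^{-i(-2)α} and e^{-i(2)γ}:
Half-angle: c=0.951583, s=0.307391. N=√(2·720·720·2)=1440.000000
Admissible k: 4..6 (factorial args all ≥0)
  k=4: (−1)^0·1440.0000/(96)·0.9516^4·0.3074^4 = +0.109810
  k=5: (−1)^1·1440.0000/(120)·0.9516^2·0.3074^6 = -0.009167
  k=6: (−1)^2·1440.0000/(1440)·0.9516^0·0.3074^8 = +0.000080
d^4_{-2,2}(0.6249) = +0.109810 -0.009167 +0.000080 = +0.100723
D = (-0.492886+0.870094i)·(+0.100723)·(+0.985041+0.172321i) = -0.064004+0.077773i

Wigner D-matrix element, Re=-0.0640 Im=0.0778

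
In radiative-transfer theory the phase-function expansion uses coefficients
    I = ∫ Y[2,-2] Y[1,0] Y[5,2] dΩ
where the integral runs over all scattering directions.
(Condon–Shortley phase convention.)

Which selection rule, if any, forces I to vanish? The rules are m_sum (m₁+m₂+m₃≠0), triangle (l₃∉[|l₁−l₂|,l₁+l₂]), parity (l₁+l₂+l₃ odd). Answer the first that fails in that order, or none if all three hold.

m₁+m₂+m₃ = -2 + 0 + 2 = 0  ✓
triangle: need |l₁−l₂| ≤ l₃ ≤ l₁+l₂ = [1,3]; l₃=5 is outside  ✗
parity: l₁+l₂+l₃ = 8 is even

triangle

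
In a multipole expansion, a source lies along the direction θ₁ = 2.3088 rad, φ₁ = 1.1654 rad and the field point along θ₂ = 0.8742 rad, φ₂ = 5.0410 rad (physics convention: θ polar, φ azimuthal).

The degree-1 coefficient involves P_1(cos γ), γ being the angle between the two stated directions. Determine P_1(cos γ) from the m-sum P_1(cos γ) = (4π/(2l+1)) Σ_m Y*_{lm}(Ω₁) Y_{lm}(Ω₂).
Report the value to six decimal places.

Term-by-term m-sum for l=1 (normalisation 4π/3 = 4.188790):
  [-1]  conj(Y_{1,-1})(Ω₁) = (0.100805, 0.234884) ; Y_{1,-1}(Ω₂) = (0.085525, 0.250825) ; Δ = (-0.050293, 0.045373)
  [+0]  conj(Y_{1,0})(Ω₁) = (-0.328738, -0.000000) ; Y_{1,0}(Ω₂) = (0.313493, 0.000000) ; Δ = (-0.103057, -0.000000)
  [+1]  conj(Y_{1,1})(Ω₁) = (-0.100805, 0.234884) ; Y_{1,1}(Ω₂) = (-0.085525, 0.250825) ; Δ = (-0.050293, -0.045373)
Accumulated sum (-0.203643, 0.000000); after 4π/(2l+1) scaling, (-0.853020, 0.000000) ⇒ P_1 = -0.853020

-0.853020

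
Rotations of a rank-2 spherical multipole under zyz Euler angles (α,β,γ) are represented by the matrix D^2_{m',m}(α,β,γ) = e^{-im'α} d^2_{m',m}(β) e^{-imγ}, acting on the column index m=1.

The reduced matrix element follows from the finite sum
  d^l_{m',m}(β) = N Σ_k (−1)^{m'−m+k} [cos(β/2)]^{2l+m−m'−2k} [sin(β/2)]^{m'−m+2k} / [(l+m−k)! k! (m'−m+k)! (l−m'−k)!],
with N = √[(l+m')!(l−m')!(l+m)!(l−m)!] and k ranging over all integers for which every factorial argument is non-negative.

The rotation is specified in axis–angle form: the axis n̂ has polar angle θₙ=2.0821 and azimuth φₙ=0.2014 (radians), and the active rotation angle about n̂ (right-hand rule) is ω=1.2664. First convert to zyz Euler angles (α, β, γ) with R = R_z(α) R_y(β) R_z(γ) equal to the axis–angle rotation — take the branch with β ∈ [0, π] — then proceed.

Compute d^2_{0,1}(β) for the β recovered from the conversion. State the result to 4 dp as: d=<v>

d=0.5061

Axis–angle → zyz. n̂ = (sinθₙcosφₙ, sinθₙsinφₙ, cosθₙ) = (+0.854480, +0.174457, -0.489315), ω = 1.2664.
R = I cosω + sinω [n̂]ₓ + (1−cosω) n̂n̂ᵀ gives
  R = [+0.811019, +0.571211, -0.126358; -0.362428, +0.321031, -0.874977; -0.459232, +0.755418, +0.467385]
β = atan2(√(R₁₃²+R₂₃²), R₃₃) = 1.084466; α = atan2(R₂₃, R₁₃) mod 2π = 4.568968; γ = atan2(R₃₂, −R₃₁) mod 2π = 1.024575
d^2_{0,1}(β=1.0845) via the finite sum:
c=cos(1.084466/2)=0.856559, s=sin(1.084466/2)=0.516050; N=√[2·2·6·1]=4.898979
Admissible k: 1..2 (factorial args all ≥0)
  k=1: (−1)^0·4.8990/(2)·0.8566^3·0.5160^1 = +0.794399
  k=2: (−1)^1·4.8990/(2)·0.8566^1·0.5160^3 = -0.288342
d^2_{0,1}(1.0845) = +0.794399 -0.288342 = +0.506057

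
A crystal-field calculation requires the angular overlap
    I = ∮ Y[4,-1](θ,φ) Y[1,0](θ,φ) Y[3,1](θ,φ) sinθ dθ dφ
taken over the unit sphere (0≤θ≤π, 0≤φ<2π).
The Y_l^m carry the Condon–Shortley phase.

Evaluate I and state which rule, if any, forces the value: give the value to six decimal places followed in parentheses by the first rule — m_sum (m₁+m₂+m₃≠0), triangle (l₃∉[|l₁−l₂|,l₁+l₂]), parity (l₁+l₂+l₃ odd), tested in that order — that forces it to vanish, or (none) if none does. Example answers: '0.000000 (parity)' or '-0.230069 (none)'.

Checks pass: Σm=0; 8 even; l₃=3∈[3,5].
(2·4+1)(2·1+1)(2·3+1) = 189
Δ: 2! 6! 0! / 9! → 1/252
sum: t=1:−1/36 = -1/36
3j²(4 1 3; 0 0 0) = Δ·Π!·Σ² = 4/63  (sign +1)
sum: t=1:−1/48 = -1/48
3j²(4 1 3; -1 0 1) = Δ·Π!·Σ² = 5/84  (sign -1)
combine: 4πI² = 189·4/63·5/84 = 5/7
take √, sign -1: I = -0.23841361
No selection rule forces the value: the integral is nonzero (none).

-0.238414 (none)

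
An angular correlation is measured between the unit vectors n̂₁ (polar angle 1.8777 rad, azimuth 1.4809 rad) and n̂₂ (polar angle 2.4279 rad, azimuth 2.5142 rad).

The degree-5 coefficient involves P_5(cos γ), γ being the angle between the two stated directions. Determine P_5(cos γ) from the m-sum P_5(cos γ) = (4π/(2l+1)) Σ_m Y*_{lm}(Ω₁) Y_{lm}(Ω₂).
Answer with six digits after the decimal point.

-0.022980

Term-by-term m-sum for l=5 (normalisation 4π/11 = 1.142397):
  [-5]  conj(Y_{5,-5})(Ω₁) = 0.15875 + 0.32908j ; Y_{5,-5}(Ω₂) = 0.05580 - 0.00026j ; Δ = 0.00894 + 0.01832j
  [-4]  conj(Y_{5,-4})(Ω₁) = -0.34274 + 0.12885j ; Y_{5,-4}(Ω₂) = 0.16440 - 0.12038j ; Δ = -0.04084 + 0.06244j
  [-3]  conj(Y_{5,-3})(Ω₁) = 0.01426 + 0.05158j ; Y_{5,-3}(Ω₂) = 0.12319 - 0.38275j ; Δ = 0.02150 + 0.00090j
  [-2]  conj(Y_{5,-2})(Ω₁) = -0.33243 + 0.06042j ; Y_{5,-2}(Ω₂) = -0.12189 - 0.37279j ; Δ = 0.06305 + 0.11656j
  [-1]  conj(Y_{5,-1})(Ω₁) = -0.00282 - 0.03127j ; Y_{5,-1}(Ω₂) = 0.02419 + 0.01754j ; Δ = 0.00048 - 0.00081j
  [+0]  conj(Y_{5,0})(Ω₁) = -0.32279 + 0.00000j ; Y_{5,0}(Ω₂) = 0.39152 + 0.00000j ; Δ = -0.12638 + 0.00000j
  [+1]  conj(Y_{5,1})(Ω₁) = 0.00282 - 0.03127j ; Y_{5,1}(Ω₂) = -0.02419 + 0.01754j ; Δ = 0.00048 + 0.00081j
  [+2]  conj(Y_{5,2})(Ω₁) = -0.33243 - 0.06042j ; Y_{5,2}(Ω₂) = -0.12189 + 0.37279j ; Δ = 0.06305 - 0.11656j
  [+3]  conj(Y_{5,3})(Ω₁) = -0.01426 + 0.05158j ; Y_{5,3}(Ω₂) = -0.12319 - 0.38275j ; Δ = 0.02150 - 0.00090j
  [+4]  conj(Y_{5,4})(Ω₁) = -0.34274 - 0.12885j ; Y_{5,4}(Ω₂) = 0.16440 + 0.12038j ; Δ = -0.04084 - 0.06244j
  [+5]  conj(Y_{5,5})(Ω₁) = -0.15875 + 0.32908j ; Y_{5,5}(Ω₂) = -0.05580 - 0.00026j ; Δ = 0.00894 - 0.01832j
Accumulated sum -0.02012 - 0.00000j; after 4π/(2l+1) scaling, -0.02298 - 0.00000j ⇒ P_5 = -0.022980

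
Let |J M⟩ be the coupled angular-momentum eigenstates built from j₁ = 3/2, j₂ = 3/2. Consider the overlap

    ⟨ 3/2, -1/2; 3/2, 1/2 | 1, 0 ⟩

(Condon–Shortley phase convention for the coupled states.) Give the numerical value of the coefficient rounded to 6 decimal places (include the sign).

−√(1/20) = -0.223607

√[3·2!1!1!/5! · 1!2!2!1!1!1!] = √(1/5)
  +(−1)^1/∏(1,1,1,1,0,0)! = -1  (running -1)
  +(−1)^2/∏(2,0,0,0,1,1)! = 1/2  (running -1/2)
⟨..|..⟩ = √(1/5)·(-1/2) = -0.223607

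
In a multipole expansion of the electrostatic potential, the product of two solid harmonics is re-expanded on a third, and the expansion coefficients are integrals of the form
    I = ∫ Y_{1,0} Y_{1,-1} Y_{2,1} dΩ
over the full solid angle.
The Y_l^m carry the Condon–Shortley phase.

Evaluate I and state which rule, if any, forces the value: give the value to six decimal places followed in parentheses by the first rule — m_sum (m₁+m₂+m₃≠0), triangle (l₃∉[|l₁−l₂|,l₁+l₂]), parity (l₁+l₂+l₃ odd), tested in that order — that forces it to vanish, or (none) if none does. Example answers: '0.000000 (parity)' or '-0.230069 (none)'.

Checks pass: Σm=0; 4 even; l₃=2∈[0,2].
(2·1+1)(2·1+1)(2·2+1) = 45
Δ: 0! 2! 2! / 5! → 1/30
sum: t=0:+1/1 = 1/1
3j²(1 1 2; 0 0 0) = Δ·Π!·Σ² = 2/15  (sign +1)
sum: t=0:+1/2 = 1/2
3j²(1 1 2; 0 -1 1) = Δ·Π!·Σ² = 1/10  (sign -1)
combine: 4πI² = 45·2/15·1/10 = 3/5
take √, sign -1: I = -0.21850969
No selection rule forces the value: the integral is nonzero (none).

-0.218510 (none)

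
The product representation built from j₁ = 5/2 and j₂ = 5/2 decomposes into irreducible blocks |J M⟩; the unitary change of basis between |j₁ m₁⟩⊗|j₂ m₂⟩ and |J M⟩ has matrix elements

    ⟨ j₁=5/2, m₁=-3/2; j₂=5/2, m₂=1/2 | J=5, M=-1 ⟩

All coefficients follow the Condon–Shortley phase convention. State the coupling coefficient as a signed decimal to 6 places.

j₁+j₂−J=0  J+j₁−j₂=5  J−j₁+j₂=5  j₁+j₂+J+1=11
(j₁±m₁, j₂±m₂, J±M) = (1,4,3,2,4,6)
P² = 138240/7
sum k=0..0:
  [0] +1/288 = 1/288
S = 1/288
C² = P²·S² = 5/21 ; C = +0.487950

+√(5/21) = +0.487950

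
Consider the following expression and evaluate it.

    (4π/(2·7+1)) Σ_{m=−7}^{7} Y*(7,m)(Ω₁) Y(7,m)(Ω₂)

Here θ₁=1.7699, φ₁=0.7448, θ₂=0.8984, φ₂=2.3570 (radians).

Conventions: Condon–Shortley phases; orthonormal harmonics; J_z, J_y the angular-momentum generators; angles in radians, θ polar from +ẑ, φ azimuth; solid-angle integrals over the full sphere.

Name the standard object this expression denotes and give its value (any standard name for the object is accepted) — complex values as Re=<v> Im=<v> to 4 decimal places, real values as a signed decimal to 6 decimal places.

This sum is the spherical-harmonic addition theorem: it equals the Legendre polynomial P_l(cos γ) of the angle γ between the two directions.
Expand P_7 via completeness: Σ_{m} conj(Y_{7,m}) at Ω₁ times Y_{7,m} at Ω₂ —
  [-7]  conj(Y_{7,-7})(Ω₁) = (0.208943, -0.381368) ; Y_{7,-7}(Ω₂) = (-0.063061, 0.063776) ; Δ = (0.011146, 0.037375)
  [-6]  conj(Y_{7,-6})(Ω₁) = (0.079183, 0.318615) ; Y_{7,-6}(Ω₂) = (-0.001291, -0.267177) ; Δ = (0.085025, -0.021567)
  [-5]  conj(Y_{7,-5})(Ω₁) = (0.136292, 0.089764) ; Y_{7,-5}(Ω₂) = (0.308684, 0.306208) ; Δ = (0.014585, 0.069442)
  [-4]  conj(Y_{7,-4})(Ω₁) = (-0.329497, 0.053983) ; Y_{7,-4}(Ω₂) = (-0.349888, 0.001127) ; Δ = (0.115226, -0.019260)
  [-3]  conj(Y_{7,-3})(Ω₁) = (-0.040877, 0.052280) ; Y_{7,-3}(Ω₂) = (-0.040435, 0.040631) ; Δ = (-0.000471, -0.003775)
  [-2]  conj(Y_{7,-2})(Ω₁) = (-0.026326, -0.323509) ; Y_{7,-2}(Ω₂) = (-0.000591, -0.366950) ; Δ = (-0.118696, 0.009851)
  [-1]  conj(Y_{7,-1})(Ω₁) = (-0.020740, -0.019121) ; Y_{7,-1}(Ω₂) = (0.073505, 0.073387) ; Δ = (-0.000121, -0.002928)
  [+0]  conj(Y_{7,0})(Ω₁) = (0.320251, -0.000000) ; Y_{7,0}(Ω₂) = (0.338237, 0.000000) ; Δ = (0.108321, 0.000000)
  [+1]  conj(Y_{7,1})(Ω₁) = (0.020740, -0.019121) ; Y_{7,1}(Ω₂) = (-0.073505, 0.073387) ; Δ = (-0.000121, 0.002928)
  [+2]  conj(Y_{7,2})(Ω₁) = (-0.026326, 0.323509) ; Y_{7,2}(Ω₂) = (-0.000591, 0.366950) ; Δ = (-0.118696, -0.009851)
  [+3]  conj(Y_{7,3})(Ω₁) = (0.040877, 0.052280) ; Y_{7,3}(Ω₂) = (0.040435, 0.040631) ; Δ = (-0.000471, 0.003775)
  [+4]  conj(Y_{7,4})(Ω₁) = (-0.329497, -0.053983) ; Y_{7,4}(Ω₂) = (-0.349888, -0.001127) ; Δ = (0.115226, 0.019260)
  [+5]  conj(Y_{7,5})(Ω₁) = (-0.136292, 0.089764) ; Y_{7,5}(Ω₂) = (-0.308684, 0.306208) ; Δ = (0.014585, -0.069442)
  [+6]  conj(Y_{7,6})(Ω₁) = (0.079183, -0.318615) ; Y_{7,6}(Ω₂) = (-0.001291, 0.267177) ; Δ = (0.085025, 0.021567)
  [+7]  conj(Y_{7,7})(Ω₁) = (-0.208943, -0.381368) ; Y_{7,7}(Ω₂) = (0.063061, 0.063776) ; Δ = (0.011146, -0.037375)
Accumulated sum (0.321706, -0.000000); after 4π/(2l+1) scaling, (0.269512, -0.000000) ⇒ P_7 = 0.269512

Legendre polynomial (addition theorem), +0.269512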